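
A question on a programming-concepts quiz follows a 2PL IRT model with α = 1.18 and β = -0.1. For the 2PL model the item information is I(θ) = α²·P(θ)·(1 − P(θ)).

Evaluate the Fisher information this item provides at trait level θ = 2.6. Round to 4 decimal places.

P = 1/(1+e^{-3.1860}) = 0.9603
P(1−P) = 0.9603 × 0.0397 = 0.0381
I = α² × P(1−P) = 1.18² × 0.0381 = 0.05308

0.0531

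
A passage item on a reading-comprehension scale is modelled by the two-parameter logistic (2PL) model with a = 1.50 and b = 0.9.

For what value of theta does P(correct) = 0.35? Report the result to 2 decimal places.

0.49

P(theta) = 1 / (1 + exp(−a(theta − b)))
logit = ln(0.3500/0.6500) = -0.6190
theta = b + logit/(a) = 0.9 + (-0.6190)/1.5000 = 0.4873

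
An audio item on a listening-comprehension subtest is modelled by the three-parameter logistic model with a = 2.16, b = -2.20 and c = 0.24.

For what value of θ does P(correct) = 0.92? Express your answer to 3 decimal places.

P(θ) = c + (1 − c) · 1 / (1 + exp(−a(θ − b)))
Remove guessing floor: (0.92 − 0.24)/(1 − 0.24) = 0.8947
logit = ln(0.8947/0.1053) = 2.1401
θ = b + logit/(a) = -2.20 + 2.1401/2.1600 = -1.2092

-1.209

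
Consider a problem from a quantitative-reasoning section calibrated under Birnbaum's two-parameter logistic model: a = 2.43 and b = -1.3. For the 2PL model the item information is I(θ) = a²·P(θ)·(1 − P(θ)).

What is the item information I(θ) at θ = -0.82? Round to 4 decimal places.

1.0694

P = 1/(1+e^{-1.1664}) = 0.7625
P(1−P) = 0.7625 × 0.2375 = 0.1811
I = a² × P(1−P) = 2.43² × 0.1811 = 1.06936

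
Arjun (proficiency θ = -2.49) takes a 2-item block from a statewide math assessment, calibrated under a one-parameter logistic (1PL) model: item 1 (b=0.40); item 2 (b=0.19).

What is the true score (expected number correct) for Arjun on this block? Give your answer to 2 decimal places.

P(θ) = 1 / (1 + exp(−(θ − b)))
P_1 = 1/(1+e^{2.8900}) = 0.0527
P_2 = 1/(1+e^{2.6800}) = 0.0642
E[score] = 0.0527 + 0.0642 = 0.1168

0.12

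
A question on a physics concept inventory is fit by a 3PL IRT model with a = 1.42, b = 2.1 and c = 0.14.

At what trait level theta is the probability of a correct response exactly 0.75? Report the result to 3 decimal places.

P(theta) = c + (1 − c) · 1 / (1 + exp(−a(theta − b)))
Remove guessing floor: (0.75 − 0.14)/(1 − 0.14) = 0.7093
logit = ln(0.7093/0.2907) = 0.8920
theta = b + logit/(a) = 2.1 + 0.8920/1.4200 = 2.7282

2.728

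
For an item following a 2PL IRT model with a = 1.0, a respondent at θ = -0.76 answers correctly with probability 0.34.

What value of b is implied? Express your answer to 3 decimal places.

-0.097

P(θ) = 1 / (1 + exp(−a(θ − b)))
logit(0.34) = ln(0.34/0.66) = -0.6633
b = θ − logit/(a) = -0.76 − (-0.6633)/1.0000 = -0.0967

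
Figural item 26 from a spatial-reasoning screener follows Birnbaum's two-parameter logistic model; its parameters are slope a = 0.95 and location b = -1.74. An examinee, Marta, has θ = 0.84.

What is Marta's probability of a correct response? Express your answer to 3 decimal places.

P(θ) = 1 / (1 + exp(−a(θ − b)))
Exponent: 0.95 × (0.84 − (-1.74)) = 2.4510
1/(1 + e^{-2.4510}) = 0.9206

0.921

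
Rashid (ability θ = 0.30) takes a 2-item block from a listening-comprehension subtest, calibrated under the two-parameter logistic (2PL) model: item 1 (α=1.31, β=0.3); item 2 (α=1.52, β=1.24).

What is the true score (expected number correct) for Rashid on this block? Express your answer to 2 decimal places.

0.69

P(θ) = 1 / (1 + exp(−α(θ − β)))
P_1 = 1/(1+e^{0.0000}) = 0.5000
P_2 = 1/(1+e^{1.4288}) = 0.1933
E[score] = 0.5000 + 0.1933 = 0.6933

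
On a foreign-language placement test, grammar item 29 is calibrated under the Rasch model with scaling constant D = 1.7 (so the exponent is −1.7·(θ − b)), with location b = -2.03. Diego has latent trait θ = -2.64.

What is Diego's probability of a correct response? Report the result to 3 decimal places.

P(θ) = 1 / (1 + exp(−D·(θ − b)))
Exponent: 1.7 × (-2.64 − (-2.03)) = -1.0370
1/(1 + e^{1.0370}) = 0.2617
P = 0.2617

0.262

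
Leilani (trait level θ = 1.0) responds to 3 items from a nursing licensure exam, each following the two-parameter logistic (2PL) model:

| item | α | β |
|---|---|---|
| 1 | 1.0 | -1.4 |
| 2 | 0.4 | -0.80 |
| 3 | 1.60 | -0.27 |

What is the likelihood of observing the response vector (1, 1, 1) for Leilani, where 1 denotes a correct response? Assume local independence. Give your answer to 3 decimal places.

0.545

P(θ) = 1 / (1 + exp(−α(θ − β)))
P_1 = 1/(1+e^{-2.4000}) = 0.9168
P_2 = 1/(1+e^{-0.7200}) = 0.6726
P_3 = 1/(1+e^{-2.0320}) = 0.8841
L = P_1 × P_2 × P_3 = 0.9168 × 0.6726 × 0.8841 = 0.54520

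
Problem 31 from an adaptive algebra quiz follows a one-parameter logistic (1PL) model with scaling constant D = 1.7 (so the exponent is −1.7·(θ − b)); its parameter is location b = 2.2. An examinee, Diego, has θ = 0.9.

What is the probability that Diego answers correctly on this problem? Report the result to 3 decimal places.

P(θ) = 1 / (1 + exp(−D·(θ − b)))
Exponent: 1.7 × (0.9 − 2.2) = -2.2100
1/(1 + e^{2.2100}) = 0.0989
P = 0.0989

0.099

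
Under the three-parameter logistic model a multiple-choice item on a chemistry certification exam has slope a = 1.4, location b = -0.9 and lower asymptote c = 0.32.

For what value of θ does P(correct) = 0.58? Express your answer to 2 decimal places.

P(θ) = c + (1 − c) · 1 / (1 + exp(−a(θ − b)))
Remove guessing floor: (0.58 − 0.32)/(1 − 0.32) = 0.3824
logit = ln(0.3824/0.6176) = -0.4796
θ = b + logit/(a) = -0.9 + (-0.4796)/1.4000 = -1.2426

-1.24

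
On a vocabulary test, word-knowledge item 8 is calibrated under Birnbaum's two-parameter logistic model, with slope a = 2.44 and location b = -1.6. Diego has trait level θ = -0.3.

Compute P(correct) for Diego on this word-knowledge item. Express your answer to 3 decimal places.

0.960

P(θ) = 1 / (1 + exp(−a(θ − b)))
Exponent: 2.44 × (-0.3 − (-1.6)) = 3.1720
1/(1 + e^{-3.1720}) = 0.9598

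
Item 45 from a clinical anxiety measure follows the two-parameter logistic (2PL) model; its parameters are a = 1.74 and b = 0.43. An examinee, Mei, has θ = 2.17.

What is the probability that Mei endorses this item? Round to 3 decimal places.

0.954

P(θ) = 1 / (1 + exp(−a(θ − b)))
Exponent: 1.74 × (2.17 − 0.43) = 3.0276
1/(1 + e^{-3.0276}) = 0.9538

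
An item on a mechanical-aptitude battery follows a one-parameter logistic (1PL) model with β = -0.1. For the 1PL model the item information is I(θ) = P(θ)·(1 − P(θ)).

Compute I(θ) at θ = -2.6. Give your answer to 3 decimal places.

P = 1/(1+e^{2.5000}) = 0.0759
P(1−P) = 0.0759 × 0.9241 = 0.0701
I = P(1−P) = 0.07010

0.070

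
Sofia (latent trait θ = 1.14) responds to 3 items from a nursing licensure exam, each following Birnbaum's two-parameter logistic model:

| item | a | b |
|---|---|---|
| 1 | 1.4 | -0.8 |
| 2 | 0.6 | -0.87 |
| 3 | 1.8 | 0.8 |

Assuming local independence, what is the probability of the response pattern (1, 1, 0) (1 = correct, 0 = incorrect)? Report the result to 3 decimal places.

0.254

P(θ) = 1 / (1 + exp(−a(θ − b)))
P_1 = 1/(1+e^{-2.7160}) = 0.9380
P_2 = 1/(1+e^{-1.2060}) = 0.7696
P_3 = 1/(1+e^{-0.6120}) = 0.6484
L = P_1 × P_2 × (1−P_3) = 0.9380 × 0.7696 × 0.3516 = 0.25380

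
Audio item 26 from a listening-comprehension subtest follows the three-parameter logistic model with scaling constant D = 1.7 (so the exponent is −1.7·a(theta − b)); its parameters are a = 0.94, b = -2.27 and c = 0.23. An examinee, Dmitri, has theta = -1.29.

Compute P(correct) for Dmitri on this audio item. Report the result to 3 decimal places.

0.867

P(theta) = c + (1 − c) · 1 / (1 + exp(−D·a(theta − b)))
Exponent: 1.7 × 0.94 × (-1.29 − (-2.27)) = 1.5660
1/(1 + e^{-1.5660}) = 0.8272
P = 0.23 + 0.77 × 0.8272 = 0.8670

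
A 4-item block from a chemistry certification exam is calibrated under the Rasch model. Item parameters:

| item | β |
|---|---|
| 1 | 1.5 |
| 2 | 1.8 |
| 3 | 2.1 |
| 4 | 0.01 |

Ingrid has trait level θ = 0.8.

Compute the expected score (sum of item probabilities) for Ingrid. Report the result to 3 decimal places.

P(θ) = 1 / (1 + exp(−(θ − β)))
P_1 = 1/(1+e^{0.7000}) = 0.3318
P_2 = 1/(1+e^{1.0000}) = 0.2689
P_3 = 1/(1+e^{1.3000}) = 0.2142
P_4 = 1/(1+e^{-0.7900}) = 0.6878
E[score] = 0.3318 + 0.2689 + 0.2142 + 0.6878 = 1.5027

1.503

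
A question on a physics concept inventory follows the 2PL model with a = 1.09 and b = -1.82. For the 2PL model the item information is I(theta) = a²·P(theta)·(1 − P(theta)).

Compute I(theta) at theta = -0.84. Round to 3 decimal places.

P = 1/(1+e^{-1.0682}) = 0.7443
P(1−P) = 0.7443 × 0.2557 = 0.1903
I = a² × P(1−P) = 1.09² × 0.1903 = 0.22614

0.226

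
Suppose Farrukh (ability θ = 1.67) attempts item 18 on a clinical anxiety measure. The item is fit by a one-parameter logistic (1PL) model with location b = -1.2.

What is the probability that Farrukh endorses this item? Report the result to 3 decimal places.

P(θ) = 1 / (1 + exp(−(θ − b)))
Exponent: (1.67 − (-1.2)) = 2.8700
1/(1 + e^{-2.8700}) = 0.9463
P = 0.9463

0.946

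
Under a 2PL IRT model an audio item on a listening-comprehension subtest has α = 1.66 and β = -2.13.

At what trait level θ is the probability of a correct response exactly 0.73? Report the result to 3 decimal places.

-1.531

P(θ) = 1 / (1 + exp(−α(θ − β)))
logit = ln(0.7300/0.2700) = 0.9946
θ = β + logit/(α) = -2.13 + 0.9946/1.6600 = -1.5308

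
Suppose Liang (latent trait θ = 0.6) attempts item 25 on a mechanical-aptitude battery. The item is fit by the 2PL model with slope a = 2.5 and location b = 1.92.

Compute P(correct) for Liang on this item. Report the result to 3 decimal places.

P(θ) = 1 / (1 + exp(−a(θ − b)))
Exponent: 2.5 × (0.6 − 1.92) = -3.3000
1/(1 + e^{3.3000}) = 0.0356

0.036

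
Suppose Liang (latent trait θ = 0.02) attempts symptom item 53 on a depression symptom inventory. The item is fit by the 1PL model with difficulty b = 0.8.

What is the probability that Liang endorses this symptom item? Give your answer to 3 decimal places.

P(θ) = 1 / (1 + exp(−(θ − b)))
Exponent: (0.02 − 0.8) = -0.7800
1/(1 + e^{0.7800}) = 0.3143
P = 0.3143

0.314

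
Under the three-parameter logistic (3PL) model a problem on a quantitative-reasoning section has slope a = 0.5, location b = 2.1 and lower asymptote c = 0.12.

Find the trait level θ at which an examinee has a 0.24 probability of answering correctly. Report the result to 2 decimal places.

-1.59

P(θ) = c + (1 − c) · 1 / (1 + exp(−a(θ − b)))
Remove guessing floor: (0.24 − 0.12)/(1 − 0.12) = 0.1364
logit = ln(0.1364/0.8636) = -1.8458
θ = b + logit/(a) = 2.1 + (-1.8458)/0.5000 = -1.5917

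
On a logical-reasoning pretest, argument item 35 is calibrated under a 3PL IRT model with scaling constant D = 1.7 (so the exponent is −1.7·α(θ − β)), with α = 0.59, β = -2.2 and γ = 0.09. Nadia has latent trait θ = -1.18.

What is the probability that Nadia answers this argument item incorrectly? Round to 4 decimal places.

0.2406

P(θ) = γ + (1 − γ) · 1 / (1 + exp(−D·α(θ − β)))
Exponent: 1.7 × 0.59 × (-1.18 − (-2.2)) = 1.0231
1/(1 + e^{-1.0231}) = 0.7356
P = 0.09 + 0.91 × 0.7356 = 0.7594
P(incorrect) = 1 − 0.7594 = 0.2406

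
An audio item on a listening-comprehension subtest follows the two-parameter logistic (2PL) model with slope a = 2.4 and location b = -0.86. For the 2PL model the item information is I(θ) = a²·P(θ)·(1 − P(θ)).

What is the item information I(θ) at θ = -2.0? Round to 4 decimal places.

P = 1/(1+e^{2.7360}) = 0.0609
P(1−P) = 0.0609 × 0.9391 = 0.0572
I = a² × P(1−P) = 2.4² × 0.0572 = 0.32933

0.3293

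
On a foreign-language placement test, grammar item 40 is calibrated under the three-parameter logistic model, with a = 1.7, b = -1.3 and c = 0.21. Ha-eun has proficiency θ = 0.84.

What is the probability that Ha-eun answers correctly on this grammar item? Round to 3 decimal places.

P(θ) = c + (1 − c) · 1 / (1 + exp(−a(θ − b)))
Exponent: 1.7 × (0.84 − (-1.3)) = 3.6380
1/(1 + e^{-3.6380}) = 0.9744
P = 0.21 + 0.79 × 0.9744 = 0.9798

0.980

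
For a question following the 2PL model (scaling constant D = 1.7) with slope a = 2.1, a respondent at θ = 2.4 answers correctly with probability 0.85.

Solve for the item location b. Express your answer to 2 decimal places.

1.91

P(θ) = 1 / (1 + exp(−D·a(θ − b)))
logit(0.85) = ln(0.85/0.15) = 1.7346
b = θ − logit/(1.7·a) = 2.4 − 1.7346/3.5700 = 1.9141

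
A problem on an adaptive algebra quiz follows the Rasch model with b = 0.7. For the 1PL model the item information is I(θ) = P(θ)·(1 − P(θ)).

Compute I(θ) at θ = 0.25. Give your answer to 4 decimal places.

0.2378

P = 1/(1+e^{0.4500}) = 0.3894
P(1−P) = 0.3894 × 0.6106 = 0.2378
I = P(1−P) = 0.23776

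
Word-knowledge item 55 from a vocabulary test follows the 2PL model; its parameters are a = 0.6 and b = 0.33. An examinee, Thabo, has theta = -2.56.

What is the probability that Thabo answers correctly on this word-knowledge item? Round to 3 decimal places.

P(theta) = 1 / (1 + exp(−a(theta − b)))
Exponent: 0.6 × (-2.56 − 0.33) = -1.7340
1/(1 + e^{1.7340}) = 0.1501

0.150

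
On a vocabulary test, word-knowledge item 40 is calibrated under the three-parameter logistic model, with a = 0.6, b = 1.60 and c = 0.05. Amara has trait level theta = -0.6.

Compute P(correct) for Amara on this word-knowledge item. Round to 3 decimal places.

P(theta) = c + (1 − c) · 1 / (1 + exp(−a(theta − b)))
Exponent: 0.6 × (-0.6 − 1.60) = -1.3200
1/(1 + e^{1.3200}) = 0.2108
P = 0.05 + 0.95 × 0.2108 = 0.2503

0.250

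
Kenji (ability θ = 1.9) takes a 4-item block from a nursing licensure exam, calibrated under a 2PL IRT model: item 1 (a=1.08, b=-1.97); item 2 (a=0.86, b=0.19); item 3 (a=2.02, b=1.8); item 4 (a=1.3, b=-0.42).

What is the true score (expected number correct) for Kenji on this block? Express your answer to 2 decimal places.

P(θ) = 1 / (1 + exp(−a(θ − b)))
P_1 = 1/(1+e^{-4.1796}) = 0.9849
P_2 = 1/(1+e^{-1.4706}) = 0.8131
P_3 = 1/(1+e^{-0.2020}) = 0.5503
P_4 = 1/(1+e^{-3.0160}) = 0.9533
E[score] = 0.9849 + 0.8131 + 0.5503 + 0.9533 = 3.3017

3.30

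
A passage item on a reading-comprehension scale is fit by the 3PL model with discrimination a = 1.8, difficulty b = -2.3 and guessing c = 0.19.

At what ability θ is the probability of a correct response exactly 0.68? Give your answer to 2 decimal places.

-2.06

P(θ) = c + (1 − c) · 1 / (1 + exp(−a(θ − b)))
Remove guessing floor: (0.68 − 0.19)/(1 − 0.19) = 0.6049
logit = ln(0.6049/0.3951) = 0.4261
θ = b + logit/(a) = -2.3 + 0.4261/1.8000 = -2.0633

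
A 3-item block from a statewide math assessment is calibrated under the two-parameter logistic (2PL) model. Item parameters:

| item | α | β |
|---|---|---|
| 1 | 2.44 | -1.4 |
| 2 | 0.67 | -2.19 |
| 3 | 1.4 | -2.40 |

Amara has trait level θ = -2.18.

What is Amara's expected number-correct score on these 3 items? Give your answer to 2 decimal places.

P(θ) = 1 / (1 + exp(−α(θ − β)))
P_1 = 1/(1+e^{1.9032}) = 0.1297
P_2 = 1/(1+e^{-0.0067}) = 0.5017
P_3 = 1/(1+e^{-0.3080}) = 0.5764
E[score] = 0.1297 + 0.5017 + 0.5764 = 1.2078

1.21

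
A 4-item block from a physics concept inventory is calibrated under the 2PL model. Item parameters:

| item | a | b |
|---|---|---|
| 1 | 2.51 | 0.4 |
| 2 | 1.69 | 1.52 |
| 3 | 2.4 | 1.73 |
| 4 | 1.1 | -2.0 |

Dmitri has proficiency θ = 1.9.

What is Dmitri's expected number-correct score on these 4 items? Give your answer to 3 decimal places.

P(θ) = 1 / (1 + exp(−a(θ − b)))
P_1 = 1/(1+e^{-3.7650}) = 0.9774
P_2 = 1/(1+e^{-0.6422}) = 0.6553
P_3 = 1/(1+e^{-0.4080}) = 0.6006
P_4 = 1/(1+e^{-4.2900}) = 0.9865
E[score] = 0.9774 + 0.6553 + 0.6006 + 0.9865 = 3.2197

3.220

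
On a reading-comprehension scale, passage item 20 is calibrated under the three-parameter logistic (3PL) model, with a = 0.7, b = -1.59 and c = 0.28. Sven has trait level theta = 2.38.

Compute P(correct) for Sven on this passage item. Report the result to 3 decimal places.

P(theta) = c + (1 − c) · 1 / (1 + exp(−a(theta − b)))
Exponent: 0.7 × (2.38 − (-1.59)) = 2.7790
1/(1 + e^{-2.7790}) = 0.9415
P = 0.28 + 0.72 × 0.9415 = 0.9579

0.958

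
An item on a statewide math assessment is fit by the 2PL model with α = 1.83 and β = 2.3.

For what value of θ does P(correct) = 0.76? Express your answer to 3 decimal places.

2.930

P(θ) = 1 / (1 + exp(−α(θ − β)))
logit = ln(0.7600/0.2400) = 1.1527
θ = β + logit/(α) = 2.3 + 1.1527/1.8300 = 2.9299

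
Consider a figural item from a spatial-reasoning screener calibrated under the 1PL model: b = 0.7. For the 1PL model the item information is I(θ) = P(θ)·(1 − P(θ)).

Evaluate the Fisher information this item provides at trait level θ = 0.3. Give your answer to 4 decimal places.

0.2403

P = 1/(1+e^{0.4000}) = 0.4013
P(1−P) = 0.4013 × 0.5987 = 0.2403
I = P(1−P) = 0.24026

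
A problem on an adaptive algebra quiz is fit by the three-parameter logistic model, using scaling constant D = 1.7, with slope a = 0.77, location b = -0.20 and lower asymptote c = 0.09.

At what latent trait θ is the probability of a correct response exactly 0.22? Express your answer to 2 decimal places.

P(θ) = c + (1 − c) · 1 / (1 + exp(−D·a(θ − b)))
Remove guessing floor: (0.22 − 0.09)/(1 − 0.09) = 0.1429
logit = ln(0.1429/0.8571) = -1.7918
θ = b + logit/(1.7·a) = -0.20 + (-1.7918)/1.3090 = -1.5688

-1.57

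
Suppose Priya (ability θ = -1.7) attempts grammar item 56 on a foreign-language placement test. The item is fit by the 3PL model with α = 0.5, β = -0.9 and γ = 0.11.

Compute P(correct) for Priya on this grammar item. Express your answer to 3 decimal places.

0.467

P(θ) = γ + (1 − γ) · 1 / (1 + exp(−α(θ − β)))
Exponent: 0.5 × (-1.7 − (-0.9)) = -0.4000
1/(1 + e^{0.4000}) = 0.4013
P = 0.11 + 0.89 × 0.4013 = 0.4672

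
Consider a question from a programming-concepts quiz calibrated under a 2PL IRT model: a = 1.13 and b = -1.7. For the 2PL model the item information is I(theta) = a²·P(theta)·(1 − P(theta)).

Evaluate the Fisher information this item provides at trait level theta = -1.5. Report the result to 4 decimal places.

P = 1/(1+e^{-0.2260}) = 0.5563
P(1−P) = 0.5563 × 0.4437 = 0.2468
I = a² × P(1−P) = 1.13² × 0.2468 = 0.31518

0.3152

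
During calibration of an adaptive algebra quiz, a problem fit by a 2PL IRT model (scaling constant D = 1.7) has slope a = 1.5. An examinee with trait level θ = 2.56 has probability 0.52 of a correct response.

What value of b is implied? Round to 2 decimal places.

P(θ) = 1 / (1 + exp(−D·a(θ − b)))
logit(0.52) = ln(0.52/0.48) = 0.0800
b = θ − logit/(1.7·a) = 2.56 − 0.0800/2.5500 = 2.5286

2.53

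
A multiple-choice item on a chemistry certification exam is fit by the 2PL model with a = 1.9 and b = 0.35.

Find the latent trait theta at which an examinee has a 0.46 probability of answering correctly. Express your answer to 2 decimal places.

P(theta) = 1 / (1 + exp(−a(theta − b)))
logit = ln(0.4600/0.5400) = -0.1603
theta = b + logit/(a) = 0.35 + (-0.1603)/1.9000 = 0.2656

0.27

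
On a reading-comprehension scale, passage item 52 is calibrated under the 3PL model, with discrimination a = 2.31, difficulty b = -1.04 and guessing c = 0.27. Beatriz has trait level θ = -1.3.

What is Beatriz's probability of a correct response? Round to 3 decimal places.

P(θ) = c + (1 − c) · 1 / (1 + exp(−a(θ − b)))
Exponent: 2.31 × (-1.3 − (-1.04)) = -0.6006
1/(1 + e^{0.6006}) = 0.3542
P = 0.27 + 0.73 × 0.3542 = 0.5286

0.529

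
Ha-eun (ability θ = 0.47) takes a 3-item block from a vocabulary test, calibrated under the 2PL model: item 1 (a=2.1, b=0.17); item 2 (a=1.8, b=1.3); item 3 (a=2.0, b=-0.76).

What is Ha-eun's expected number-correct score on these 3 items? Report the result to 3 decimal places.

P(θ) = 1 / (1 + exp(−a(θ − b)))
P_1 = 1/(1+e^{-0.6300}) = 0.6525
P_2 = 1/(1+e^{1.4940}) = 0.1833
P_3 = 1/(1+e^{-2.4600}) = 0.9213
E[score] = 0.6525 + 0.1833 + 0.9213 = 1.7571

1.757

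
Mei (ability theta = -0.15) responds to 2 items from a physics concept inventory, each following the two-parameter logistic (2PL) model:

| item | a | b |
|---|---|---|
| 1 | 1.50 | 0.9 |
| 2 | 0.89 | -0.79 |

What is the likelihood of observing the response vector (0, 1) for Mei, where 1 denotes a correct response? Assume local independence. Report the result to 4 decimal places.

P(theta) = 1 / (1 + exp(−a(theta − b)))
P_1 = 1/(1+e^{1.5750}) = 0.1715
P_2 = 1/(1+e^{-0.5696}) = 0.6387
L = (1−P_1) × P_2 = 0.8285 × 0.6387 = 0.52914

0.5291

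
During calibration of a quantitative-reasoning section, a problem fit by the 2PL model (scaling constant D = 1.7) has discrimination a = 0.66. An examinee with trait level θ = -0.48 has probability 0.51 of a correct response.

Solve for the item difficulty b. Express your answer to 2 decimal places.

-0.52

P(θ) = 1 / (1 + exp(−D·a(θ − b)))
logit(0.51) = ln(0.51/0.49) = 0.0400
b = θ − logit/(1.7·a) = -0.48 − 0.0400/1.1220 = -0.5157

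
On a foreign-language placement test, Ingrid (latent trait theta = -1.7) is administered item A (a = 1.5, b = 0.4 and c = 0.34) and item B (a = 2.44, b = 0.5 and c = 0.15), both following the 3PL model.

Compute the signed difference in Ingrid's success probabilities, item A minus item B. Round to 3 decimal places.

0.213

P(theta) = c + (1 − c) · 1 / (1 + exp(−a(theta − b)))
P_A = 0.3671
P_B = 0.1539
P_A − P_B = 0.2132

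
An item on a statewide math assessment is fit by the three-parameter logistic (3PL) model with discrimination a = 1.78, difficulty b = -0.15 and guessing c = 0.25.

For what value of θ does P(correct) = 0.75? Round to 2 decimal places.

0.24

P(θ) = c + (1 − c) · 1 / (1 + exp(−a(θ − b)))
Remove guessing floor: (0.75 − 0.25)/(1 − 0.25) = 0.6667
logit = ln(0.6667/0.3333) = 0.6931
θ = b + logit/(a) = -0.15 + 0.6931/1.7800 = 0.2394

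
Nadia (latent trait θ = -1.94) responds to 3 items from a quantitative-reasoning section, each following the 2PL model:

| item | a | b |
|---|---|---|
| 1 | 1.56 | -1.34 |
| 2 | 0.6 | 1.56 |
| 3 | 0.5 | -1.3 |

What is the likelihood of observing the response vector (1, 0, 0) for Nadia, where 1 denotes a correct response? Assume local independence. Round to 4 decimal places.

P(θ) = 1 / (1 + exp(−a(θ − b)))
P_1 = 1/(1+e^{0.9360}) = 0.2817
P_2 = 1/(1+e^{2.1000}) = 0.1091
P_3 = 1/(1+e^{0.3200}) = 0.4207
L = P_1 × (1−P_2) × (1−P_3) = 0.2817 × 0.8909 × 0.5793 = 0.14540

0.1454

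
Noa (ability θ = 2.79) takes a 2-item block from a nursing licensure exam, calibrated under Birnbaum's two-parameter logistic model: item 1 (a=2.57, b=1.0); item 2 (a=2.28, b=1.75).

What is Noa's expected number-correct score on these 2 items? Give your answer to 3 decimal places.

P(θ) = 1 / (1 + exp(−a(θ − b)))
P_1 = 1/(1+e^{-4.6003}) = 0.9901
P_2 = 1/(1+e^{-2.3712}) = 0.9146
E[score] = 0.9901 + 0.9146 = 1.9047

1.905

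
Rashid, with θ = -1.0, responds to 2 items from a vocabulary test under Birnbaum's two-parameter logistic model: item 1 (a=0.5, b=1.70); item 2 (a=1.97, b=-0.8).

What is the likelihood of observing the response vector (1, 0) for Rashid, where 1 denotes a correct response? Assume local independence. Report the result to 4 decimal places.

P(θ) = 1 / (1 + exp(−a(θ − b)))
P_1 = 1/(1+e^{1.3500}) = 0.2059
P_2 = 1/(1+e^{0.3940}) = 0.4028
L = P_1 × (1−P_2) = 0.2059 × 0.5972 = 0.12296

0.1230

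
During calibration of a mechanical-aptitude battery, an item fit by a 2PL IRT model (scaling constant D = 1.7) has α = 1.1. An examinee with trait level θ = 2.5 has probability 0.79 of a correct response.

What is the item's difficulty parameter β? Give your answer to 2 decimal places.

1.79

P(θ) = 1 / (1 + exp(−D·α(θ − β)))
logit(0.79) = ln(0.79/0.21) = 1.3249
β = θ − logit/(1.7·α) = 2.5 − 1.3249/1.8700 = 1.7915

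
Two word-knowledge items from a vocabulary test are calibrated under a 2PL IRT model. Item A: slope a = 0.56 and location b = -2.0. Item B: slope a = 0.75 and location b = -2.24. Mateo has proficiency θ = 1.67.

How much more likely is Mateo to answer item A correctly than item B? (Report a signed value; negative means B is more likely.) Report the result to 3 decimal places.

-0.063

P(θ) = 1 / (1 + exp(−a(θ − b)))
P_A = 0.8865
P_B = 0.9494
P_A − P_B = -0.0630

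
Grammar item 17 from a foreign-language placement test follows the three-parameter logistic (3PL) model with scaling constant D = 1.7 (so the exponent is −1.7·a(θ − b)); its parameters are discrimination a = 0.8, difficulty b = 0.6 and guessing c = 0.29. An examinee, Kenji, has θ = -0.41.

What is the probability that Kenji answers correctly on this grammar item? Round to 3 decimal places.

0.433

P(θ) = c + (1 − c) · 1 / (1 + exp(−D·a(θ − b)))
Exponent: 1.7 × 0.8 × (-0.41 − 0.6) = -1.3736
1/(1 + e^{1.3736}) = 0.2020
P = 0.29 + 0.71 × 0.2020 = 0.4334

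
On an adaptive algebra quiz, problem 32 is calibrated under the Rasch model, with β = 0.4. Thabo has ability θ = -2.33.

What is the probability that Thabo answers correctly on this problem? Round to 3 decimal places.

0.061

P(θ) = 1 / (1 + exp(−(θ − β)))
Exponent: (-2.33 − 0.4) = -2.7300
1/(1 + e^{2.7300}) = 0.0612
P = 0.0612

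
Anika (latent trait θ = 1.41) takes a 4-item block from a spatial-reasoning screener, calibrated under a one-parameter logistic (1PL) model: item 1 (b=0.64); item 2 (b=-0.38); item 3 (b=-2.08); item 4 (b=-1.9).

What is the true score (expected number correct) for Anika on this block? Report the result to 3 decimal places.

P(θ) = 1 / (1 + exp(−(θ − b)))
P_1 = 1/(1+e^{-0.7700}) = 0.6835
P_2 = 1/(1+e^{-1.7900}) = 0.8569
P_3 = 1/(1+e^{-3.4900}) = 0.9704
P_4 = 1/(1+e^{-3.3100}) = 0.9648
E[score] = 0.6835 + 0.8569 + 0.9704 + 0.9648 = 3.4756

3.476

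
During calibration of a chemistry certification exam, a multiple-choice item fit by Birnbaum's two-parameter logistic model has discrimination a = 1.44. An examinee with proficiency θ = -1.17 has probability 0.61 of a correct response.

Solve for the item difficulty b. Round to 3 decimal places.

P(θ) = 1 / (1 + exp(−a(θ − b)))
logit(0.61) = ln(0.61/0.39) = 0.4473
b = θ − logit/(a) = -1.17 − 0.4473/1.4400 = -1.4806

-1.481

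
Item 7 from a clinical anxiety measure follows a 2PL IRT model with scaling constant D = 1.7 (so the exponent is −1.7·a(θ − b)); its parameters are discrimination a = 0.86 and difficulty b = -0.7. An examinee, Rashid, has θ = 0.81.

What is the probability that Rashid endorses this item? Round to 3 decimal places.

P(θ) = 1 / (1 + exp(−D·a(θ − b)))
Exponent: 1.7 × 0.86 × (0.81 − (-0.7)) = 2.2076
1/(1 + e^{-2.2076}) = 0.9009
P = 0.9009

0.901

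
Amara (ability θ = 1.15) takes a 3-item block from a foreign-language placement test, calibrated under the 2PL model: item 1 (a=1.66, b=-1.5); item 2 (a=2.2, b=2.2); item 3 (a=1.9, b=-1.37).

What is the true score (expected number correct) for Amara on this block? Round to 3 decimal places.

P(θ) = 1 / (1 + exp(−a(θ − b)))
P_1 = 1/(1+e^{-4.3990}) = 0.9879
P_2 = 1/(1+e^{2.3100}) = 0.0903
P_3 = 1/(1+e^{-4.7880}) = 0.9917
E[score] = 0.9879 + 0.0903 + 0.9917 = 2.0699

2.070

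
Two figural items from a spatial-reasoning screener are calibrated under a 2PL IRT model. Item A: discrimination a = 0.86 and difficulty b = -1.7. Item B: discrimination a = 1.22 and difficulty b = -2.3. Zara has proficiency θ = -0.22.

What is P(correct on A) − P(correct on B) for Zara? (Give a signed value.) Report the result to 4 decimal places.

P(θ) = 1 / (1 + exp(−a(θ − b)))
P_A = 0.7812
P_B = 0.9267
P_A − P_B = -0.1455

-0.1455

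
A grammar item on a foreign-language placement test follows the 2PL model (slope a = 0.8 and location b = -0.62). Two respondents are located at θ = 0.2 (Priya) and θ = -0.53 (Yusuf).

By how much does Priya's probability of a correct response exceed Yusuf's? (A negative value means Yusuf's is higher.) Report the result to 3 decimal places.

0.140

P(θ) = 1 / (1 + exp(−a(θ − b)))
P(Priya) = 0.6584  [exponent 0.6560]
P(Yusuf) = 0.5180  [exponent 0.0720]
Difference = 0.6584 − 0.5180 = 0.1404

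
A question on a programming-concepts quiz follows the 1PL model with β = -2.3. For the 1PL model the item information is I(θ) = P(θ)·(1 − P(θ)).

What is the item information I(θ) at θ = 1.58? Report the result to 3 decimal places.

0.020

P = 1/(1+e^{-3.8800}) = 0.9798
P(1−P) = 0.9798 × 0.0202 = 0.0198
I = P(1−P) = 0.01982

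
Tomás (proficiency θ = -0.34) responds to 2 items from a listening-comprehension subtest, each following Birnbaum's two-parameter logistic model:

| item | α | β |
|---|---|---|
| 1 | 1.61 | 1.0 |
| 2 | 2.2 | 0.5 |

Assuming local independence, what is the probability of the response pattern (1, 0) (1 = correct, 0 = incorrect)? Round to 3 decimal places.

0.090

P(θ) = 1 / (1 + exp(−α(θ − β)))
P_1 = 1/(1+e^{2.1574}) = 0.1036
P_2 = 1/(1+e^{1.8480}) = 0.1361
L = P_1 × (1−P_2) = 0.1036 × 0.8639 = 0.08954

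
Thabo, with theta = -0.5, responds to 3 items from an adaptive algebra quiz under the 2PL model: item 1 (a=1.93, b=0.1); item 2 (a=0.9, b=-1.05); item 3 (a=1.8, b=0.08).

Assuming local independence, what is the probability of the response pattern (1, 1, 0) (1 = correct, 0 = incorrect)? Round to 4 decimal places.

P(theta) = 1 / (1 + exp(−a(theta − b)))
P_1 = 1/(1+e^{1.1580}) = 0.2390
P_2 = 1/(1+e^{-0.4950}) = 0.6213
P_3 = 1/(1+e^{1.0440}) = 0.2604
L = P_1 × P_2 × (1−P_3) = 0.2390 × 0.6213 × 0.7396 = 0.10984

0.1098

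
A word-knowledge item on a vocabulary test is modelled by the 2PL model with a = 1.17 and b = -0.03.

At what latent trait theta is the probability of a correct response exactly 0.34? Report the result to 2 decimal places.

P(theta) = 1 / (1 + exp(−a(theta − b)))
logit = ln(0.3400/0.6600) = -0.6633
theta = b + logit/(a) = -0.03 + (-0.6633)/1.1700 = -0.5969

-0.60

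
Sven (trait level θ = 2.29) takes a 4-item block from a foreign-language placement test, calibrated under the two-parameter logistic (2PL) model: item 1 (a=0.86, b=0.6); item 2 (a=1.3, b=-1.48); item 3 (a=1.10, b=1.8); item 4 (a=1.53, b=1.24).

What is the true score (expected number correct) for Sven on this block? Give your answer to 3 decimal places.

P(θ) = 1 / (1 + exp(−a(θ − b)))
P_1 = 1/(1+e^{-1.4534}) = 0.8105
P_2 = 1/(1+e^{-4.9010}) = 0.9926
P_3 = 1/(1+e^{-0.5390}) = 0.6316
P_4 = 1/(1+e^{-1.6065}) = 0.8329
E[score] = 0.8105 + 0.9926 + 0.6316 + 0.8329 = 3.2676

3.268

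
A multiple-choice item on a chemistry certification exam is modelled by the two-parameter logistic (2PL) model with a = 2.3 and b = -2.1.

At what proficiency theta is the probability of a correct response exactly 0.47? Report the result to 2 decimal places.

P(theta) = 1 / (1 + exp(−a(theta − b)))
logit = ln(0.4700/0.5300) = -0.1201
theta = b + logit/(a) = -2.1 + (-0.1201)/2.3000 = -2.1522

-2.15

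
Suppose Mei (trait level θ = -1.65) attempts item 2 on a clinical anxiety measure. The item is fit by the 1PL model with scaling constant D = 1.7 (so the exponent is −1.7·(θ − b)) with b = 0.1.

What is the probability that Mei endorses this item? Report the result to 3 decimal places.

0.049

P(θ) = 1 / (1 + exp(−D·(θ − b)))
Exponent: 1.7 × (-1.65 − 0.1) = -2.9750
1/(1 + e^{2.9750}) = 0.0486
P = 0.0486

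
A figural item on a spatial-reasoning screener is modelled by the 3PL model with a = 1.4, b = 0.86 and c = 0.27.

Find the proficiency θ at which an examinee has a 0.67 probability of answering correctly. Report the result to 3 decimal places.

0.997

P(θ) = c + (1 − c) · 1 / (1 + exp(−a(θ − b)))
Remove guessing floor: (0.67 − 0.27)/(1 − 0.27) = 0.5479
logit = ln(0.5479/0.4521) = 0.1924
θ = b + logit/(a) = 0.86 + 0.1924/1.4000 = 0.9974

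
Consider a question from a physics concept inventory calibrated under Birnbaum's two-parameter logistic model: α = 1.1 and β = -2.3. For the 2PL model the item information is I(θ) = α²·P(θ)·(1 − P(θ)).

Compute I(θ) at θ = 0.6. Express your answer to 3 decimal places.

P = 1/(1+e^{-3.1900}) = 0.9605
P(1−P) = 0.9605 × 0.0395 = 0.0380
I = α² × P(1−P) = 1.1² × 0.0380 = 0.04596

0.046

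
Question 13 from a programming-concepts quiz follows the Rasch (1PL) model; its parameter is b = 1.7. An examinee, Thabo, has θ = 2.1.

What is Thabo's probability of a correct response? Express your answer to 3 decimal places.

0.599

P(θ) = 1 / (1 + exp(−(θ − b)))
Exponent: (2.1 − 1.7) = 0.4000
1/(1 + e^{-0.4000}) = 0.5987
P = 0.5987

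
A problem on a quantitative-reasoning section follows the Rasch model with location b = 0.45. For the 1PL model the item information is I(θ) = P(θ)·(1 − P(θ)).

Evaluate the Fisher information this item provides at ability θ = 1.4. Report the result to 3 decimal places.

P = 1/(1+e^{-0.9500}) = 0.7211
P(1−P) = 0.7211 × 0.2789 = 0.2011
I = P(1−P) = 0.20111

0.201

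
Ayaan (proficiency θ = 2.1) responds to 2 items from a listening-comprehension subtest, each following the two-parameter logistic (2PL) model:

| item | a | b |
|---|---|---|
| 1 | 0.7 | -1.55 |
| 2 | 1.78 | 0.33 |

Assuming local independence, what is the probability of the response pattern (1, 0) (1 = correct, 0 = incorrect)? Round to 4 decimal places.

P(θ) = 1 / (1 + exp(−a(θ − b)))
P_1 = 1/(1+e^{-2.5550}) = 0.9279
P_2 = 1/(1+e^{-3.1506}) = 0.9589
L = P_1 × (1−P_2) = 0.9279 × 0.0411 = 0.03811

0.0381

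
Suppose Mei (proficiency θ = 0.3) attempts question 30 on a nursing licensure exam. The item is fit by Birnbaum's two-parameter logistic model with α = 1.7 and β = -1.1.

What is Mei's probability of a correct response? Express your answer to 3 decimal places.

0.915

P(θ) = 1 / (1 + exp(−α(θ − β)))
Exponent: 1.7 × (0.3 − (-1.1)) = 2.3800
1/(1 + e^{-2.3800}) = 0.9153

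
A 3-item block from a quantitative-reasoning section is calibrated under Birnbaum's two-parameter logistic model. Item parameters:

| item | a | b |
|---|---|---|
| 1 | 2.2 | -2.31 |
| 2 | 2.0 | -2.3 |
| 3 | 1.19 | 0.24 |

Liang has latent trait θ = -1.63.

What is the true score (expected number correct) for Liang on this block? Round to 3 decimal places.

P(θ) = 1 / (1 + exp(−a(θ − b)))
P_1 = 1/(1+e^{-1.4960}) = 0.8170
P_2 = 1/(1+e^{-1.3400}) = 0.7925
P_3 = 1/(1+e^{2.2253}) = 0.0975
E[score] = 0.8170 + 0.7925 + 0.0975 = 1.7070

1.707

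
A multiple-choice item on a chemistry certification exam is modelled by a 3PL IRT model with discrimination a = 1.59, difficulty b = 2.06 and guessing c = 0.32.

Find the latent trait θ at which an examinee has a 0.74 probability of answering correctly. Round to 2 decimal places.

P(θ) = c + (1 − c) · 1 / (1 + exp(−a(θ − b)))
Remove guessing floor: (0.74 − 0.32)/(1 − 0.32) = 0.6176
logit = ln(0.6176/0.3824) = 0.4796
θ = b + logit/(a) = 2.06 + 0.4796/1.5900 = 2.3616

2.36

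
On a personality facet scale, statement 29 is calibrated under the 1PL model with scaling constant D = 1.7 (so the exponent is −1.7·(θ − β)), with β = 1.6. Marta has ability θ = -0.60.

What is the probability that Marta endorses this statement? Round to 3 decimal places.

0.023

P(θ) = 1 / (1 + exp(−D·(θ − β)))
Exponent: 1.7 × (-0.60 − 1.6) = -3.7400
1/(1 + e^{3.7400}) = 0.0232
P = 0.0232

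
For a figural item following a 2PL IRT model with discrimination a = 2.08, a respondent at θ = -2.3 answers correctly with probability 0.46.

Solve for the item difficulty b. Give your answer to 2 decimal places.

-2.22

P(θ) = 1 / (1 + exp(−a(θ − b)))
logit(0.46) = ln(0.46/0.54) = -0.1603
b = θ − logit/(a) = -2.3 − (-0.1603)/2.0800 = -2.2229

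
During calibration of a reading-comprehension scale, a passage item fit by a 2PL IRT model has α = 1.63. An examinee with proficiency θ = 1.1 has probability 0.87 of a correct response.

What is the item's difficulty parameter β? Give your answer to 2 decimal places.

-0.07

P(θ) = 1 / (1 + exp(−α(θ − β)))
logit(0.87) = ln(0.87/0.13) = 1.9010
β = θ − logit/(α) = 1.1 − 1.9010/1.6300 = -0.0662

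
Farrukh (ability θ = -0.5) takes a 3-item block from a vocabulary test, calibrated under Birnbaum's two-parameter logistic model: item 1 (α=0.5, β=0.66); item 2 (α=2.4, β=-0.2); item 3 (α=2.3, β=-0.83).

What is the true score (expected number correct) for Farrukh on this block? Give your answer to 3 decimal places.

1.367

P(θ) = 1 / (1 + exp(−α(θ − β)))
P_1 = 1/(1+e^{0.5800}) = 0.3589
P_2 = 1/(1+e^{0.7200}) = 0.3274
P_3 = 1/(1+e^{-0.7590}) = 0.6811
E[score] = 0.3589 + 0.3274 + 0.6811 = 1.3675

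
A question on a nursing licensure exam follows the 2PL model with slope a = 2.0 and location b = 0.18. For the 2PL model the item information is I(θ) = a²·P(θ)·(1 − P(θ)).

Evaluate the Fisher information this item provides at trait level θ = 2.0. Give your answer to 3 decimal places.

P = 1/(1+e^{-3.6400}) = 0.9744
P(1−P) = 0.9744 × 0.0256 = 0.0249
I = a² × P(1−P) = 2.0² × 0.0249 = 0.09971

0.100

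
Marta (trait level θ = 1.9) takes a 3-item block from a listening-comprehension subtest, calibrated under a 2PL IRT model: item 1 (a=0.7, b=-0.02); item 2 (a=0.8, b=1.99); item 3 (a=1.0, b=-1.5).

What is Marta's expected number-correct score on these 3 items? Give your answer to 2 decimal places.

P(θ) = 1 / (1 + exp(−a(θ − b)))
P_1 = 1/(1+e^{-1.3440}) = 0.7931
P_2 = 1/(1+e^{0.0720}) = 0.4820
P_3 = 1/(1+e^{-3.4000}) = 0.9677
E[score] = 0.7931 + 0.4820 + 0.9677 = 2.2429

2.24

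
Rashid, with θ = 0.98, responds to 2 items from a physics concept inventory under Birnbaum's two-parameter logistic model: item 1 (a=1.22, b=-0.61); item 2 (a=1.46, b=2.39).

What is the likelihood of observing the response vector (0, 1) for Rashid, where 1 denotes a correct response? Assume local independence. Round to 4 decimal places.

0.0142

P(θ) = 1 / (1 + exp(−a(θ − b)))
P_1 = 1/(1+e^{-1.9398}) = 0.8743
P_2 = 1/(1+e^{2.0586}) = 0.1132
L = (1−P_1) × P_2 = 0.1257 × 0.1132 = 0.01422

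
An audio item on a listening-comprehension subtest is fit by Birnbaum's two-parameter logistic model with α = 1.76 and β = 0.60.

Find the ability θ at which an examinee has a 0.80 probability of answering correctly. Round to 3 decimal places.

P(θ) = 1 / (1 + exp(−α(θ − β)))
logit = ln(0.8000/0.2000) = 1.3863
θ = β + logit/(α) = 0.60 + 1.3863/1.7600 = 1.3877

1.388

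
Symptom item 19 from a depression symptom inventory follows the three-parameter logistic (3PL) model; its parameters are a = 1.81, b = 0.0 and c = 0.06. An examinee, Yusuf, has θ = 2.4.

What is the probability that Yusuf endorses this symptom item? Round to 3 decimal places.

0.988

P(θ) = c + (1 − c) · 1 / (1 + exp(−a(θ − b)))
Exponent: 1.81 × (2.4 − 0.0) = 4.3440
1/(1 + e^{-4.3440}) = 0.9872
P = 0.06 + 0.94 × 0.9872 = 0.9880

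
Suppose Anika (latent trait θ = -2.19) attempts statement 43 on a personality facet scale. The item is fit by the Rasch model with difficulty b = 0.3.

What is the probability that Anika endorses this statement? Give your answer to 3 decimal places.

0.077

P(θ) = 1 / (1 + exp(−(θ − b)))
Exponent: (-2.19 − 0.3) = -2.4900
1/(1 + e^{2.4900}) = 0.0766
P = 0.0766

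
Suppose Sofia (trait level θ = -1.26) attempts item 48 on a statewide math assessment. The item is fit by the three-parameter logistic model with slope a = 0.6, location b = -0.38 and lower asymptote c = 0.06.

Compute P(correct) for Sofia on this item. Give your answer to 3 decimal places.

P(θ) = c + (1 − c) · 1 / (1 + exp(−a(θ − b)))
Exponent: 0.6 × (-1.26 − (-0.38)) = -0.5280
1/(1 + e^{0.5280}) = 0.3710
P = 0.06 + 0.94 × 0.3710 = 0.4087

0.409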